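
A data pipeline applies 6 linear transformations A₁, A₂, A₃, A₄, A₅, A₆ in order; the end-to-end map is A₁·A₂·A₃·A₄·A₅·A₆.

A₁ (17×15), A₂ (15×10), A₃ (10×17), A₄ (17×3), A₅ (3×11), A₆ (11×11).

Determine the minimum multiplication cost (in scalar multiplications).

2649

Adjacent pairs: A₁A₂ = 17·15·10 = 2550; A₂A₃ = 15·10·17 = 2550; A₃A₄ = 10·17·3 = 510; A₄A₅ = 17·3·11 = 561; A₅A₆ = 3·11·11 = 363.
Length 3: A₁..A₃: k=1: 0+2550+17·15·17=6885; k=2: 2550+0+17·10·17=5440 → min 5440 | A₂..A₄: k=2: 0+510+15·10·3=960; k=3: 2550+0+15·17·3=3315 → min 960 | A₃..A₅: k=3: 0+561+10·17·11=2431; k=4: 510+0+10·3·11=840 → min 840 | A₄..A₆: k=4: 0+363+17·3·11=924; k=5: 561+0+17·11·11=2618 → min 924.
Length 4: A₁..A₄: k=1: 0+960+17·15·3=1725; k=2: 2550+510+17·10·3=3570; k=3: 5440+0+17·17·3=6307 → min 1725 | A₂..A₅: k=2: 0+840+15·10·11=2490; k=3: 2550+561+15·17·11=5916; k=4: 960+0+15·3·11=1455 → min 1455 | A₃..A₆: k=3: 0+924+10·17·11=2794; k=4: 510+363+10·3·11=1203; k=5: 840+0+10·11·11=2050 → min 1203.
Length 5: A₁..A₅: k=1: 0+1455+17·15·11=4260; k=2: 2550+840+17·10·11=5260; k=3: 5440+561+17·17·11=9180; k=4: 1725+0+17·3·11=2286 → min 2286 | A₂..A₆: k=2: 0+1203+15·10·11=2853; k=3: 2550+924+15·17·11=6279; k=4: 960+363+15·3·11=1818; k=5: 1455+0+15·11·11=3270 → min 1818.
Length 6: A₁..A₆: k=1: 0+1818+17·15·11=4623; k=2: 2550+1203+17·10·11=5623; k=3: 5440+924+17·17·11=9543; k=4: 1725+363+17·3·11=2649; k=5: 2286+0+17·11·11=4343 → min 2649.
Optimal order: ((A₁·(A₂·(A₃·A₄)))·(A₅·A₆)) with cost 2649.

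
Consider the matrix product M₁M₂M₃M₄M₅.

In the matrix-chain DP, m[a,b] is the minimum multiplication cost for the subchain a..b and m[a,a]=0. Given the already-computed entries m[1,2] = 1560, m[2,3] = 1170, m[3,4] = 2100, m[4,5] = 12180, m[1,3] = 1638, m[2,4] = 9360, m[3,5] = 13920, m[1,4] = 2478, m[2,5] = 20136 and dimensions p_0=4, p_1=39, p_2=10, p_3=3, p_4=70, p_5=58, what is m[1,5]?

14514

m[1,5] = min over k∈[1,4] of m[1,k]+m[k+1,5]+p_{0}·p_k·p_{5}.
k=1: 0 + 20136 + 4·39·58 = 29184; k=2: 1560 + 13920 + 4·10·58 = 17800; k=3: 1638 + 12180 + 4·3·58 = 14514; k=4: 2478 + 0 + 4·70·58 = 18718.
Minimum: 14514 at k=3.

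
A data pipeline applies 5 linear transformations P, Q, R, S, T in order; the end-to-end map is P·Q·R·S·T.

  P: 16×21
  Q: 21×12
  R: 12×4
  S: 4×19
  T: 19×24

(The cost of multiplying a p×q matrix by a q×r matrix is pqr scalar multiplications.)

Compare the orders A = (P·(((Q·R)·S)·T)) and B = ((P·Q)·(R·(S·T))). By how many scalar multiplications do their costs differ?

8628

Order A = (P·(((Q·R)·S)·T)): (Q·R): 21×12 by 12×4 → 21×4, cost 21·12·4 = 1008; ((Q·R)·S): 21×4 by 4×19 → 21×19, cost 21·4·19 = 1596; cumulative 2604; (((Q·R)·S)·T): 21×19 by 19×24 → 21×24, cost 21·19·24 = 9576; cumulative 12180; (P·(((Q·R)·S)·T)): 16×21 by 21×24 → 16×24, cost 16·21·24 = 8064; cumulative 20244. Total 20244.
Order B = ((P·Q)·(R·(S·T))): (P·Q): 16×21 by 21×12 → 16×12, cost 16·21·12 = 4032; (S·T): 4×19 by 19×24 → 4×24, cost 4·19·24 = 1824; (R·(S·T)): 12×4 by 4×24 → 12×24, cost 12·4·24 = 1152; cumulative 2976; ((P·Q)·(R·(S·T))): 16×12 by 12×24 → 16×24, cost 16·12·24 = 4608; cumulative 11616. Total 11616.
Difference: |20244 − 11616| = 8628.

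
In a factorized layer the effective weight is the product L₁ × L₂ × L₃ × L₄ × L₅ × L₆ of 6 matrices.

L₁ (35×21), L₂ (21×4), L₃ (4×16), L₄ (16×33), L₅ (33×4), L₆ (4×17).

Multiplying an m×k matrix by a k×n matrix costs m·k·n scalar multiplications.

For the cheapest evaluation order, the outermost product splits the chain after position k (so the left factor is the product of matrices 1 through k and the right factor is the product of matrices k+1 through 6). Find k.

Adjacent pairs: L₁L₂ = 35·21·4 = 2940; L₂L₃ = 21·4·16 = 1344; L₃L₄ = 4·16·33 = 2112; L₄L₅ = 16·33·4 = 2112; L₅L₆ = 33·4·17 = 2244.
Length 3: L₁..L₃: k=1: 0+1344+35·21·16=13104; k=2: 2940+0+35·4·16=5180 → min 5180 | L₂..L₄: k=2: 0+2112+21·4·33=4884; k=3: 1344+0+21·16·33=12432 → min 4884 | L₃..L₅: k=3: 0+2112+4·16·4=2368; k=4: 2112+0+4·33·4=2640 → min 2368 | L₄..L₆: k=4: 0+2244+16·33·17=11220; k=5: 2112+0+16·4·17=3200 → min 3200.
Length 4: L₁..L₄: k=1: 0+4884+35·21·33=29139; k=2: 2940+2112+35·4·33=9672; k=3: 5180+0+35·16·33=23660 → min 9672 | L₂..L₅: k=2: 0+2368+21·4·4=2704; k=3: 1344+2112+21·16·4=4800; k=4: 4884+0+21·33·4=7656 → min 2704 | L₃..L₆: k=3: 0+3200+4·16·17=4288; k=4: 2112+2244+4·33·17=6600; k=5: 2368+0+4·4·17=2640 → min 2640.
Length 5: L₁..L₅: k=1: 0+2704+35·21·4=5644; k=2: 2940+2368+35·4·4=5868; k=3: 5180+2112+35·16·4=9532; k=4: 9672+0+35·33·4=14292 → min 5644 | L₂..L₆: k=2: 0+2640+21·4·17=4068; k=3: 1344+3200+21·16·17=10256; k=4: 4884+2244+21·33·17=18909; k=5: 2704+0+21·4·17=4132 → min 4068.
Top-level splits: k=1: (L₁..L₁)·(L₂..L₆) → 0+4068+35·21·17 = 16563; k=2: (L₁..L₂)·(L₃..L₆) → 2940+2640+35·4·17 = 7960; k=3: (L₁..L₃)·(L₄..L₆) → 5180+3200+35·16·17 = 17900; k=4: (L₁..L₄)·(L₅..L₆) → 9672+2244+35·33·17 = 31551; k=5: (L₁..L₅)·(L₆..L₆) → 5644+0+35·4·17 = 8024.
Best split is after L₂, i.e. k = 2.

2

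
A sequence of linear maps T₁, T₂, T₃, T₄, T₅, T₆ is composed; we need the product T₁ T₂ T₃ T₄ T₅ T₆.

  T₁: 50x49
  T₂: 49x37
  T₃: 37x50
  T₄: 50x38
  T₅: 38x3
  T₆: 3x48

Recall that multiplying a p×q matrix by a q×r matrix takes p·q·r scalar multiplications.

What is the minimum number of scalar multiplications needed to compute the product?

Adjacent pairs: T₁T₂ = 50·49·37 = 90650; T₂T₃ = 49·37·50 = 90650; T₃T₄ = 37·50·38 = 70300; T₄T₅ = 50·38·3 = 5700; T₅T₆ = 38·3·48 = 5472.
Length 3: T₁..T₃: k=1: 0+90650+50·49·50=213150; k=2: 90650+0+50·37·50=183150 → min 183150 | T₂..T₄: k=2: 0+70300+49·37·38=139194; k=3: 90650+0+49·50·38=183750 → min 139194 | T₃..T₅: k=3: 0+5700+37·50·3=11250; k=4: 70300+0+37·38·3=74518 → min 11250 | T₄..T₆: k=4: 0+5472+50·38·48=96672; k=5: 5700+0+50·3·48=12900 → min 12900.
Length 4: T₁..T₄: k=1: 0+139194+50·49·38=232294; k=2: 90650+70300+50·37·38=231250; k=3: 183150+0+50·50·38=278150 → min 231250 | T₂..T₅: k=2: 0+11250+49·37·3=16689; k=3: 90650+5700+49·50·3=103700; k=4: 139194+0+49·38·3=144780 → min 16689 | T₃..T₆: k=3: 0+12900+37·50·48=101700; k=4: 70300+5472+37·38·48=143260; k=5: 11250+0+37·3·48=16578 → min 16578.
Length 5: T₁..T₅: k=1: 0+16689+50·49·3=24039; k=2: 90650+11250+50·37·3=107450; k=3: 183150+5700+50·50·3=196350; k=4: 231250+0+50·38·3=236950 → min 24039 | T₂..T₆: k=2: 0+16578+49·37·48=103602; k=3: 90650+12900+49·50·48=221150; k=4: 139194+5472+49·38·48=234042; k=5: 16689+0+49·3·48=23745 → min 23745.
Length 6: T₁..T₆: k=1: 0+23745+50·49·48=141345; k=2: 90650+16578+50·37·48=196028; k=3: 183150+12900+50·50·48=316050; k=4: 231250+5472+50·38·48=327922; k=5: 24039+0+50·3·48=31239 → min 31239.
Optimal order: ((T₁ (T₂ (T₃ (T₄ T₅)))) T₆) with cost 31239.

31239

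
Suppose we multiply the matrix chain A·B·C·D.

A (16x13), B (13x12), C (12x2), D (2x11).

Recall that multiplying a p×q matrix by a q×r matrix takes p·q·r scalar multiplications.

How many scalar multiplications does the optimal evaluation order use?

1080

Adjacent pairs: AB = 16·13·12 = 2496; BC = 13·12·2 = 312; CD = 12·2·11 = 264.
Length 3: A..C: k=1: 0+312+16·13·2=728; k=2: 2496+0+16·12·2=2880 → min 728 | B..D: k=2: 0+264+13·12·11=1980; k=3: 312+0+13·2·11=598 → min 598.
Length 4: A..D: k=1: 0+598+16·13·11=2886; k=2: 2496+264+16·12·11=4872; k=3: 728+0+16·2·11=1080 → min 1080.
Optimal order: ((A·(B·C))·D) with cost 1080.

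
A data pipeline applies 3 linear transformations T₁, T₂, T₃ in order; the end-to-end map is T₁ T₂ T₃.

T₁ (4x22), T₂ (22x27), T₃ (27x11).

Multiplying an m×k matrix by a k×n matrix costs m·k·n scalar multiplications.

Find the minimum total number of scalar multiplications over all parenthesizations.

Order (T₁ (T₂ T₃)): (T₂ T₃): 22×27 by 27×11 → 22×11, cost 22·27·11 = 6534; (T₁ (T₂ T₃)): 4×22 by 22×11 → 4×11, cost 4·22·11 = 968; cumulative 7502. Total 7502.
Order ((T₁ T₂) T₃): (T₁ T₂): 4×22 by 22×27 → 4×27, cost 4·22·27 = 2376; ((T₁ T₂) T₃): 4×27 by 27×11 → 4×11, cost 4·27·11 = 1188; cumulative 3564. Total 3564.
Minimum: 3564.

3564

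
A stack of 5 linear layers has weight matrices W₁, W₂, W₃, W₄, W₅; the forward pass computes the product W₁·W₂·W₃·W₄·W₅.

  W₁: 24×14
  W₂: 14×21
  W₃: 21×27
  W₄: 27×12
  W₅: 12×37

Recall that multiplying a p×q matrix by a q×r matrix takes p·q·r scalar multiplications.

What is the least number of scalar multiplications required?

25020

Adjacent pairs: W₁W₂ = 24·14·21 = 7056; W₂W₃ = 14·21·27 = 7938; W₃W₄ = 21·27·12 = 6804; W₄W₅ = 27·12·37 = 11988.
Length 3: W₁..W₃: k=1: 0+7938+24·14·27=17010; k=2: 7056+0+24·21·27=20664 → min 17010 | W₂..W₄: k=2: 0+6804+14·21·12=10332; k=3: 7938+0+14·27·12=12474 → min 10332 | W₃..W₅: k=3: 0+11988+21·27·37=32967; k=4: 6804+0+21·12·37=16128 → min 16128.
Length 4: W₁..W₄: k=1: 0+10332+24·14·12=14364; k=2: 7056+6804+24·21·12=19908; k=3: 17010+0+24·27·12=24786 → min 14364 | W₂..W₅: k=2: 0+16128+14·21·37=27006; k=3: 7938+11988+14·27·37=33912; k=4: 10332+0+14·12·37=16548 → min 16548.
Length 5: W₁..W₅: k=1: 0+16548+24·14·37=28980; k=2: 7056+16128+24·21·37=41832; k=3: 17010+11988+24·27·37=52974; k=4: 14364+0+24·12·37=25020 → min 25020.
Optimal order: ((W₁·(W₂·(W₃·W₄)))·W₅) with cost 25020.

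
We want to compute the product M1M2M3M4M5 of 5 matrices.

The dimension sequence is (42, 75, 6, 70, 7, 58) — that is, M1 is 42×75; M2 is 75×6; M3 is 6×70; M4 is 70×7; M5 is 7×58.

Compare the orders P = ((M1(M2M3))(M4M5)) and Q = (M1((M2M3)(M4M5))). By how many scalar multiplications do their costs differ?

96180

Order P = ((M1(M2M3))(M4M5)): (M2M3): 75×6 by 6×70 → 75×70, cost 75·6·70 = 31500; (M1(M2M3)): 42×75 by 75×70 → 42×70, cost 42·75·70 = 220500; cumulative 252000; (M4M5): 70×7 by 7×58 → 70×58, cost 70·7·58 = 28420; ((M1(M2M3))(M4M5)): 42×70 by 70×58 → 42×58, cost 42·70·58 = 170520; cumulative 450940. Total 450940.
Order Q = (M1((M2M3)(M4M5))): (M2M3): 75×6 by 6×70 → 75×70, cost 75·6·70 = 31500; (M4M5): 70×7 by 7×58 → 70×58, cost 70·7·58 = 28420; ((M2M3)(M4M5)): 75×70 by 70×58 → 75×58, cost 75·70·58 = 304500; cumulative 364420; (M1((M2M3)(M4M5))): 42×75 by 75×58 → 42×58, cost 42·75·58 = 182700; cumulative 547120. Total 547120.
Difference: |450940 − 547120| = 96180.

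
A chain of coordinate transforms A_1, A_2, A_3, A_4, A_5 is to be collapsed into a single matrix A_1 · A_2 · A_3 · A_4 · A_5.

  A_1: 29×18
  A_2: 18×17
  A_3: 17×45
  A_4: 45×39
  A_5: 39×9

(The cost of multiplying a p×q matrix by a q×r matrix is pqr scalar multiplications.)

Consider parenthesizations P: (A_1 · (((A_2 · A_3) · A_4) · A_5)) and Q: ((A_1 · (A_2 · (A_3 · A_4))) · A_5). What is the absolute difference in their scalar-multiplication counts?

Order P = (A_1 · (((A_2 · A_3) · A_4) · A_5)): (A_2 · A_3): 18×17 by 17×45 → 18×45, cost 18·17·45 = 13770; ((A_2 · A_3) · A_4): 18×45 by 45×39 → 18×39, cost 18·45·39 = 31590; cumulative 45360; (((A_2 · A_3) · A_4) · A_5): 18×39 by 39×9 → 18×9, cost 18·39·9 = 6318; cumulative 51678; (A_1 · (((A_2 · A_3) · A_4) · A_5)): 29×18 by 18×9 → 29×9, cost 29·18·9 = 4698; cumulative 56376. Total 56376.
Order Q = ((A_1 · (A_2 · (A_3 · A_4))) · A_5): (A_3 · A_4): 17×45 by 45×39 → 17×39, cost 17·45·39 = 29835; (A_2 · (A_3 · A_4)): 18×17 by 17×39 → 18×39, cost 18·17·39 = 11934; cumulative 41769; (A_1 · (A_2 · (A_3 · A_4))): 29×18 by 18×39 → 29×39, cost 29·18·39 = 20358; cumulative 62127; ((A_1 · (A_2 · (A_3 · A_4))) · A_5): 29×39 by 39×9 → 29×9, cost 29·39·9 = 10179; cumulative 72306. Total 72306.
Difference: |56376 − 72306| = 15930.

15930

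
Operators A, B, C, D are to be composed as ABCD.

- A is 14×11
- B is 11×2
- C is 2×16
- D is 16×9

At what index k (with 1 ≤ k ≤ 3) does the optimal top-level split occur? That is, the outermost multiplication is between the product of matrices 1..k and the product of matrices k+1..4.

Adjacent pairs: AB = 14·11·2 = 308; BC = 11·2·16 = 352; CD = 2·16·9 = 288.
Length 3: A..C: k=1: 0+352+14·11·16=2816; k=2: 308+0+14·2·16=756 → min 756 | B..D: k=2: 0+288+11·2·9=486; k=3: 352+0+11·16·9=1936 → min 486.
Top-level splits: k=1: (A..A)·(B..D) → 0+486+14·11·9 = 1872; k=2: (A..B)·(C..D) → 308+288+14·2·9 = 848; k=3: (A..C)·(D..D) → 756+0+14·16·9 = 2772.
Best split is after B, i.e. k = 2.

2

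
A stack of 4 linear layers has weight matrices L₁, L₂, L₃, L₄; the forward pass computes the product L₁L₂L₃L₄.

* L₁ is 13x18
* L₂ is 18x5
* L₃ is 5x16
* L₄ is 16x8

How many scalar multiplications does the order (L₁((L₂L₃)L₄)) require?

5616

(L₂L₃): 18×5 by 5×16 → 18×16, cost 18·5·16 = 1440
((L₂L₃)L₄): 18×16 by 16×8 → 18×8, cost 18·16·8 = 2304; cumulative 3744
(L₁((L₂L₃)L₄)): 13×18 by 18×8 → 13×8, cost 13·18·8 = 1872; cumulative 5616
Total: 5616 scalar multiplications.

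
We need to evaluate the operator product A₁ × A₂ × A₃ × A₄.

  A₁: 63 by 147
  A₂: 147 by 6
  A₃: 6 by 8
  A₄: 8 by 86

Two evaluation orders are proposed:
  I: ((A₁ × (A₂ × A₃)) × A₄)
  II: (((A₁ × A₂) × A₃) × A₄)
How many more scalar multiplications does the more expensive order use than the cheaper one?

22554

Order I = ((A₁ × (A₂ × A₃)) × A₄): (A₂ × A₃): 147×6 by 6×8 → 147×8, cost 147·6·8 = 7056; (A₁ × (A₂ × A₃)): 63×147 by 147×8 → 63×8, cost 63·147·8 = 74088; cumulative 81144; ((A₁ × (A₂ × A₃)) × A₄): 63×8 by 8×86 → 63×86, cost 63·8·86 = 43344; cumulative 124488. Total 124488.
Order II = (((A₁ × A₂) × A₃) × A₄): (A₁ × A₂): 63×147 by 147×6 → 63×6, cost 63·147·6 = 55566; ((A₁ × A₂) × A₃): 63×6 by 6×8 → 63×8, cost 63·6·8 = 3024; cumulative 58590; (((A₁ × A₂) × A₃) × A₄): 63×8 by 8×86 → 63×86, cost 63·8·86 = 43344; cumulative 101934. Total 101934.
Difference: |124488 − 101934| = 22554.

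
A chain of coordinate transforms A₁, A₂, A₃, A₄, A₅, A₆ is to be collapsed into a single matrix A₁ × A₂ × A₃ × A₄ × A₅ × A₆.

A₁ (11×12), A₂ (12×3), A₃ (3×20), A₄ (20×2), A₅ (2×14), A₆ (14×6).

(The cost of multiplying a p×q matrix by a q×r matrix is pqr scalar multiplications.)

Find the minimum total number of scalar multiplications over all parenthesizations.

Adjacent pairs: A₁A₂ = 11·12·3 = 396; A₂A₃ = 12·3·20 = 720; A₃A₄ = 3·20·2 = 120; A₄A₅ = 20·2·14 = 560; A₅A₆ = 2·14·6 = 168.
Length 3: A₁..A₃: k=1: 0+720+11·12·20=3360; k=2: 396+0+11·3·20=1056 → min 1056 | A₂..A₄: k=2: 0+120+12·3·2=192; k=3: 720+0+12·20·2=1200 → min 192 | A₃..A₅: k=3: 0+560+3·20·14=1400; k=4: 120+0+3·2·14=204 → min 204 | A₄..A₆: k=4: 0+168+20·2·6=408; k=5: 560+0+20·14·6=2240 → min 408.
Length 4: A₁..A₄: k=1: 0+192+11·12·2=456; k=2: 396+120+11·3·2=582; k=3: 1056+0+11·20·2=1496 → min 456 | A₂..A₅: k=2: 0+204+12·3·14=708; k=3: 720+560+12·20·14=4640; k=4: 192+0+12·2·14=528 → min 528 | A₃..A₆: k=3: 0+408+3·20·6=768; k=4: 120+168+3·2·6=324; k=5: 204+0+3·14·6=456 → min 324.
Length 5: A₁..A₅: k=1: 0+528+11·12·14=2376; k=2: 396+204+11·3·14=1062; k=3: 1056+560+11·20·14=4696; k=4: 456+0+11·2·14=764 → min 764 | A₂..A₆: k=2: 0+324+12·3·6=540; k=3: 720+408+12·20·6=2568; k=4: 192+168+12·2·6=504; k=5: 528+0+12·14·6=1536 → min 504.
Length 6: A₁..A₆: k=1: 0+504+11·12·6=1296; k=2: 396+324+11·3·6=918; k=3: 1056+408+11·20·6=2784; k=4: 456+168+11·2·6=756; k=5: 764+0+11·14·6=1688 → min 756.
Optimal order: ((A₁ × (A₂ × (A₃ × A₄))) × (A₅ × A₆)) with cost 756.

756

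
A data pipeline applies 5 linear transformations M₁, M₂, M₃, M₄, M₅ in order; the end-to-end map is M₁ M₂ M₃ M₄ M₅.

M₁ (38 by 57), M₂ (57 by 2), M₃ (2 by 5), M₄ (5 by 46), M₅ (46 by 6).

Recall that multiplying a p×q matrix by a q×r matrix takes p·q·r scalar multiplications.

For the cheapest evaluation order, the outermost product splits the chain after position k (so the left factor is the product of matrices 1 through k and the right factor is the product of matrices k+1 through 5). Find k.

Adjacent pairs: M₁M₂ = 38·57·2 = 4332; M₂M₃ = 57·2·5 = 570; M₃M₄ = 2·5·46 = 460; M₄M₅ = 5·46·6 = 1380.
Length 3: M₁..M₃: k=1: 0+570+38·57·5=11400; k=2: 4332+0+38·2·5=4712 → min 4712 | M₂..M₄: k=2: 0+460+57·2·46=5704; k=3: 570+0+57·5·46=13680 → min 5704 | M₃..M₅: k=3: 0+1380+2·5·6=1440; k=4: 460+0+2·46·6=1012 → min 1012.
Length 4: M₁..M₄: k=1: 0+5704+38·57·46=105340; k=2: 4332+460+38·2·46=8288; k=3: 4712+0+38·5·46=13452 → min 8288 | M₂..M₅: k=2: 0+1012+57·2·6=1696; k=3: 570+1380+57·5·6=3660; k=4: 5704+0+57·46·6=21436 → min 1696.
Top-level splits: k=1: (M₁..M₁)·(M₂..M₅) → 0+1696+38·57·6 = 14692; k=2: (M₁..M₂)·(M₃..M₅) → 4332+1012+38·2·6 = 5800; k=3: (M₁..M₃)·(M₄..M₅) → 4712+1380+38·5·6 = 7232; k=4: (M₁..M₄)·(M₅..M₅) → 8288+0+38·46·6 = 18776.
Best split is after M₂, i.e. k = 2.

2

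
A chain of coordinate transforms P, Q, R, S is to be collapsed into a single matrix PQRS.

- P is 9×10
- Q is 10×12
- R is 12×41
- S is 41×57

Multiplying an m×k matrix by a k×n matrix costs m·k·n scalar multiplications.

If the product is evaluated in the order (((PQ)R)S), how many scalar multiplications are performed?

26541

(PQ): 9×10 by 10×12 → 9×12, cost 9·10·12 = 1080
((PQ)R): 9×12 by 12×41 → 9×41, cost 9·12·41 = 4428; cumulative 5508
(((PQ)R)S): 9×41 by 41×57 → 9×57, cost 9·41·57 = 21033; cumulative 26541
Total: 26541 scalar multiplications.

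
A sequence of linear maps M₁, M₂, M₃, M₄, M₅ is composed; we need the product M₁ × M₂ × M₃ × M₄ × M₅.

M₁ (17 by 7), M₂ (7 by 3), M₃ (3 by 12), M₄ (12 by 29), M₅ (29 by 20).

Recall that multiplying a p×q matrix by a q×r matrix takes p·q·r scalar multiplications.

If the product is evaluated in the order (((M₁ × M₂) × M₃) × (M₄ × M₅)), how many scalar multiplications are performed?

(M₁ × M₂): 17×7 by 7×3 → 17×3, cost 17·7·3 = 357
((M₁ × M₂) × M₃): 17×3 by 3×12 → 17×12, cost 17·3·12 = 612; cumulative 969
(M₄ × M₅): 12×29 by 29×20 → 12×20, cost 12·29·20 = 6960
(((M₁ × M₂) × M₃) × (M₄ × M₅)): 17×12 by 12×20 → 17×20, cost 17·12·20 = 4080; cumulative 12009
Total: 12009 scalar multiplications.

12009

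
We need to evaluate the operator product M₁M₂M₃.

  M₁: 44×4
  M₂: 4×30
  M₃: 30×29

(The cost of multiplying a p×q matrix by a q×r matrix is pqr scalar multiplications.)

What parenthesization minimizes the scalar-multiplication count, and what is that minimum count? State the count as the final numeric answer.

(M₁(M₂M₃)): cost 8584.
((M₁M₂)M₃): cost 43560.
Optimal: (M₁(M₂M₃)) with cost 8584.

8584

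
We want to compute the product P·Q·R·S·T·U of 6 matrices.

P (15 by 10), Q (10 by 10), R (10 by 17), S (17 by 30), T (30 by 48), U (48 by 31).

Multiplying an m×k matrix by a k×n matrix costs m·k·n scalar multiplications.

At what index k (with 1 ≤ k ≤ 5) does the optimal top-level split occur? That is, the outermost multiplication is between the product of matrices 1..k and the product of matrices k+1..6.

2

Adjacent pairs: PQ = 15·10·10 = 1500; QR = 10·10·17 = 1700; RS = 10·17·30 = 5100; ST = 17·30·48 = 24480; TU = 30·48·31 = 44640.
Length 3: P..R: k=1: 0+1700+15·10·17=4250; k=2: 1500+0+15·10·17=4050 → min 4050 | Q..S: k=2: 0+5100+10·10·30=8100; k=3: 1700+0+10·17·30=6800 → min 6800 | R..T: k=3: 0+24480+10·17·48=32640; k=4: 5100+0+10·30·48=19500 → min 19500 | S..U: k=4: 0+44640+17·30·31=60450; k=5: 24480+0+17·48·31=49776 → min 49776.
Length 4: P..S: k=1: 0+6800+15·10·30=11300; k=2: 1500+5100+15·10·30=11100; k=3: 4050+0+15·17·30=11700 → min 11100 | Q..T: k=2: 0+19500+10·10·48=24300; k=3: 1700+24480+10·17·48=34340; k=4: 6800+0+10·30·48=21200 → min 21200 | R..U: k=3: 0+49776+10·17·31=55046; k=4: 5100+44640+10·30·31=59040; k=5: 19500+0+10·48·31=34380 → min 34380.
Length 5: P..T: k=1: 0+21200+15·10·48=28400; k=2: 1500+19500+15·10·48=28200; k=3: 4050+24480+15·17·48=40770; k=4: 11100+0+15·30·48=32700 → min 28200 | Q..U: k=2: 0+34380+10·10·31=37480; k=3: 1700+49776+10·17·31=56746; k=4: 6800+44640+10·30·31=60740; k=5: 21200+0+10·48·31=36080 → min 36080.
Top-level splits: k=1: (P..P)·(Q..U) → 0+36080+15·10·31 = 40730; k=2: (P..Q)·(R..U) → 1500+34380+15·10·31 = 40530; k=3: (P..R)·(S..U) → 4050+49776+15·17·31 = 61731; k=4: (P..S)·(T..U) → 11100+44640+15·30·31 = 69690; k=5: (P..T)·(U..U) → 28200+0+15·48·31 = 50520.
Best split is after Q, i.e. k = 2.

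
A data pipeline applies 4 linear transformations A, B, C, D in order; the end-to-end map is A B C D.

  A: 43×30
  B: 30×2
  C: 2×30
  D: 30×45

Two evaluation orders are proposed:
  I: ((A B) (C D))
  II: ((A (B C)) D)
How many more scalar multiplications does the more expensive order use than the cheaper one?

89400

Order I = ((A B) (C D)): (A B): 43×30 by 30×2 → 43×2, cost 43·30·2 = 2580; (C D): 2×30 by 30×45 → 2×45, cost 2·30·45 = 2700; ((A B) (C D)): 43×2 by 2×45 → 43×45, cost 43·2·45 = 3870; cumulative 9150. Total 9150.
Order II = ((A (B C)) D): (B C): 30×2 by 2×30 → 30×30, cost 30·2·30 = 1800; (A (B C)): 43×30 by 30×30 → 43×30, cost 43·30·30 = 38700; cumulative 40500; ((A (B C)) D): 43×30 by 30×45 → 43×45, cost 43·30·45 = 58050; cumulative 98550. Total 98550.
Difference: |9150 − 98550| = 89400.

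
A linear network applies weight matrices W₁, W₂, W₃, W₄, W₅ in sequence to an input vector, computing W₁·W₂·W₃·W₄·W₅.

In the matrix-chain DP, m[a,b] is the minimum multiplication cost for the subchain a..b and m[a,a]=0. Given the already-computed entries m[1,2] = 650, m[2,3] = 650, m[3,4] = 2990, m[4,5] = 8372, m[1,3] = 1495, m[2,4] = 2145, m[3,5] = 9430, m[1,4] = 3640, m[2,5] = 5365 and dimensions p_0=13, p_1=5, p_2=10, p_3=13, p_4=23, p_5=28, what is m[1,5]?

m[1,5] = min over k∈[1,4] of m[1,k]+m[k+1,5]+p_{0}·p_k·p_{5}.
k=1: 0 + 5365 + 13·5·28 = 7185; k=2: 650 + 9430 + 13·10·28 = 13720; k=3: 1495 + 8372 + 13·13·28 = 14599; k=4: 3640 + 0 + 13·23·28 = 12012.
Minimum: 7185 at k=1.

7185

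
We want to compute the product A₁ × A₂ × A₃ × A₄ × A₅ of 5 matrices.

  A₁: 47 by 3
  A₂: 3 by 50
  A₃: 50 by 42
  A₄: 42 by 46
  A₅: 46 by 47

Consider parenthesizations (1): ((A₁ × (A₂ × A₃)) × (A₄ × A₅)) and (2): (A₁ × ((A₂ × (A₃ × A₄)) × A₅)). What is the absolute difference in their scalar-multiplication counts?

Order (1) = ((A₁ × (A₂ × A₃)) × (A₄ × A₅)): (A₂ × A₃): 3×50 by 50×42 → 3×42, cost 3·50·42 = 6300; (A₁ × (A₂ × A₃)): 47×3 by 3×42 → 47×42, cost 47·3·42 = 5922; cumulative 12222; (A₄ × A₅): 42×46 by 46×47 → 42×47, cost 42·46·47 = 90804; ((A₁ × (A₂ × A₃)) × (A₄ × A₅)): 47×42 by 42×47 → 47×47, cost 47·42·47 = 92778; cumulative 195804. Total 195804.
Order (2) = (A₁ × ((A₂ × (A₃ × A₄)) × A₅)): (A₃ × A₄): 50×42 by 42×46 → 50×46, cost 50·42·46 = 96600; (A₂ × (A₃ × A₄)): 3×50 by 50×46 → 3×46, cost 3·50·46 = 6900; cumulative 103500; ((A₂ × (A₃ × A₄)) × A₅): 3×46 by 46×47 → 3×47, cost 3·46·47 = 6486; cumulative 109986; (A₁ × ((A₂ × (A₃ × A₄)) × A₅)): 47×3 by 3×47 → 47×47, cost 47·3·47 = 6627; cumulative 116613. Total 116613.
Difference: |195804 − 116613| = 79191.

79191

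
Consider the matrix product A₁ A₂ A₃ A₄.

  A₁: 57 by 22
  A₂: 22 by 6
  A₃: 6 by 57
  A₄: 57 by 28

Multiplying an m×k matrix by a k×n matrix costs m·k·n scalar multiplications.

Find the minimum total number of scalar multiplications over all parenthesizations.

26676

Adjacent pairs: A₁A₂ = 57·22·6 = 7524; A₂A₃ = 22·6·57 = 7524; A₃A₄ = 6·57·28 = 9576.
Length 3: A₁..A₃: k=1: 0+7524+57·22·57=79002; k=2: 7524+0+57·6·57=27018 → min 27018 | A₂..A₄: k=2: 0+9576+22·6·28=13272; k=3: 7524+0+22·57·28=42636 → min 13272.
Length 4: A₁..A₄: k=1: 0+13272+57·22·28=48384; k=2: 7524+9576+57·6·28=26676; k=3: 27018+0+57·57·28=117990 → min 26676.
Optimal order: ((A₁ A₂) (A₃ A₄)) with cost 26676.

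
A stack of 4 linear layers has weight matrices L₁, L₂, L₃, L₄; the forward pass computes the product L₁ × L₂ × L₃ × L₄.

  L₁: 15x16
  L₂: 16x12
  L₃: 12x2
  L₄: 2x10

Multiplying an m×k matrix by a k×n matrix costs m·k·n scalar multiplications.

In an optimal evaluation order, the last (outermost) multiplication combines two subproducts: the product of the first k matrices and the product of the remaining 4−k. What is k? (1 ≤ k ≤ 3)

Adjacent pairs: L₁L₂ = 15·16·12 = 2880; L₂L₃ = 16·12·2 = 384; L₃L₄ = 12·2·10 = 240.
Length 3: L₁..L₃: k=1: 0+384+15·16·2=864; k=2: 2880+0+15·12·2=3240 → min 864 | L₂..L₄: k=2: 0+240+16·12·10=2160; k=3: 384+0+16·2·10=704 → min 704.
Top-level splits: k=1: (L₁..L₁)·(L₂..L₄) → 0+704+15·16·10 = 3104; k=2: (L₁..L₂)·(L₃..L₄) → 2880+240+15·12·10 = 4920; k=3: (L₁..L₃)·(L₄..L₄) → 864+0+15·2·10 = 1164.
Best split is after L₃, i.e. k = 3.

3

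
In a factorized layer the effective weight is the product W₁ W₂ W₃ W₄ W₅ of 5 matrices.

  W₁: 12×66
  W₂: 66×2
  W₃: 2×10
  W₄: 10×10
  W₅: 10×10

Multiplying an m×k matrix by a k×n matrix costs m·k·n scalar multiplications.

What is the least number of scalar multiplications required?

2224

Adjacent pairs: W₁W₂ = 12·66·2 = 1584; W₂W₃ = 66·2·10 = 1320; W₃W₄ = 2·10·10 = 200; W₄W₅ = 10·10·10 = 1000.
Length 3: W₁..W₃: k=1: 0+1320+12·66·10=9240; k=2: 1584+0+12·2·10=1824 → min 1824 | W₂..W₄: k=2: 0+200+66·2·10=1520; k=3: 1320+0+66·10·10=7920 → min 1520 | W₃..W₅: k=3: 0+1000+2·10·10=1200; k=4: 200+0+2·10·10=400 → min 400.
Length 4: W₁..W₄: k=1: 0+1520+12·66·10=9440; k=2: 1584+200+12·2·10=2024; k=3: 1824+0+12·10·10=3024 → min 2024 | W₂..W₅: k=2: 0+400+66·2·10=1720; k=3: 1320+1000+66·10·10=8920; k=4: 1520+0+66·10·10=8120 → min 1720.
Length 5: W₁..W₅: k=1: 0+1720+12·66·10=9640; k=2: 1584+400+12·2·10=2224; k=3: 1824+1000+12·10·10=4024; k=4: 2024+0+12·10·10=3224 → min 2224.
Optimal order: ((W₁ W₂) ((W₃ W₄) W₅)) with cost 2224.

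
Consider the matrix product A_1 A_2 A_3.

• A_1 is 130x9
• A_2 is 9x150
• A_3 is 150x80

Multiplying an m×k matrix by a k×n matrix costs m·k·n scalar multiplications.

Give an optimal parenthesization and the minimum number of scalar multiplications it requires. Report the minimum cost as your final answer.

(A_1 (A_2 A_3)): cost 201600.
((A_1 A_2) A_3): cost 1735500.
Optimal: (A_1 (A_2 A_3)) with cost 201600.

201600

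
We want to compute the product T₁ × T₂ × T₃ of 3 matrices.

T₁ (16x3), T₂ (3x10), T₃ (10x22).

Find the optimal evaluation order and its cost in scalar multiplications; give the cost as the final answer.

1716

(T₁ × (T₂ × T₃)): cost 1716.
((T₁ × T₂) × T₃): cost 4000.
Optimal: (T₁ × (T₂ × T₃)) with cost 1716.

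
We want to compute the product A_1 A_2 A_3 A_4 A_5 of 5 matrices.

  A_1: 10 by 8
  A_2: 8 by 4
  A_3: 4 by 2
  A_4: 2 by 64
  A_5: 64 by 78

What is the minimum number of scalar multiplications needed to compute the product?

11768

Adjacent pairs: A_1A_2 = 10·8·4 = 320; A_2A_3 = 8·4·2 = 64; A_3A_4 = 4·2·64 = 512; A_4A_5 = 2·64·78 = 9984.
Length 3: A_1..A_3: k=1: 0+64+10·8·2=224; k=2: 320+0+10·4·2=400 → min 224 | A_2..A_4: k=2: 0+512+8·4·64=2560; k=3: 64+0+8·2·64=1088 → min 1088 | A_3..A_5: k=3: 0+9984+4·2·78=10608; k=4: 512+0+4·64·78=20480 → min 10608.
Length 4: A_1..A_4: k=1: 0+1088+10·8·64=6208; k=2: 320+512+10·4·64=3392; k=3: 224+0+10·2·64=1504 → min 1504 | A_2..A_5: k=2: 0+10608+8·4·78=13104; k=3: 64+9984+8·2·78=11296; k=4: 1088+0+8·64·78=41024 → min 11296.
Length 5: A_1..A_5: k=1: 0+11296+10·8·78=17536; k=2: 320+10608+10·4·78=14048; k=3: 224+9984+10·2·78=11768; k=4: 1504+0+10·64·78=51424 → min 11768.
Optimal order: ((A_1 (A_2 A_3)) (A_4 A_5)) with cost 11768.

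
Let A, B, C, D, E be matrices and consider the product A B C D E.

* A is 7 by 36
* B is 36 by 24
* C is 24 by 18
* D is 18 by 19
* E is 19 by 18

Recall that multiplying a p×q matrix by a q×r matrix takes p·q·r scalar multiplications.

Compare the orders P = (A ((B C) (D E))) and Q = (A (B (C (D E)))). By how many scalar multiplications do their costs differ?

Order P = (A ((B C) (D E))): (B C): 36×24 by 24×18 → 36×18, cost 36·24·18 = 15552; (D E): 18×19 by 19×18 → 18×18, cost 18·19·18 = 6156; ((B C) (D E)): 36×18 by 18×18 → 36×18, cost 36·18·18 = 11664; cumulative 33372; (A ((B C) (D E))): 7×36 by 36×18 → 7×18, cost 7·36·18 = 4536; cumulative 37908. Total 37908.
Order Q = (A (B (C (D E)))): (D E): 18×19 by 19×18 → 18×18, cost 18·19·18 = 6156; (C (D E)): 24×18 by 18×18 → 24×18, cost 24·18·18 = 7776; cumulative 13932; (B (C (D E))): 36×24 by 24×18 → 36×18, cost 36·24·18 = 15552; cumulative 29484; (A (B (C (D E)))): 7×36 by 36×18 → 7×18, cost 7·36·18 = 4536; cumulative 34020. Total 34020.
Difference: |37908 − 34020| = 3888.

3888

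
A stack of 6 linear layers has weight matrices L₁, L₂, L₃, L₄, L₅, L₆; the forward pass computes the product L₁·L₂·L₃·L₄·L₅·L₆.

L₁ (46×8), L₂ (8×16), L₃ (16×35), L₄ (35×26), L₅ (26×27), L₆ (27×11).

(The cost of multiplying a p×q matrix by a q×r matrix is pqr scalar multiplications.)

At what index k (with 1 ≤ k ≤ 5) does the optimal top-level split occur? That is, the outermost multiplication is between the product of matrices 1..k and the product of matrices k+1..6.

1

Adjacent pairs: L₁L₂ = 46·8·16 = 5888; L₂L₃ = 8·16·35 = 4480; L₃L₄ = 16·35·26 = 14560; L₄L₅ = 35·26·27 = 24570; L₅L₆ = 26·27·11 = 7722.
Length 3: L₁..L₃: k=1: 0+4480+46·8·35=17360; k=2: 5888+0+46·16·35=31648 → min 17360 | L₂..L₄: k=2: 0+14560+8·16·26=17888; k=3: 4480+0+8·35·26=11760 → min 11760 | L₃..L₅: k=3: 0+24570+16·35·27=39690; k=4: 14560+0+16·26·27=25792 → min 25792 | L₄..L₆: k=4: 0+7722+35·26·11=17732; k=5: 24570+0+35·27·11=34965 → min 17732.
Length 4: L₁..L₄: k=1: 0+11760+46·8·26=21328; k=2: 5888+14560+46·16·26=39584; k=3: 17360+0+46·35·26=59220 → min 21328 | L₂..L₅: k=2: 0+25792+8·16·27=29248; k=3: 4480+24570+8·35·27=36610; k=4: 11760+0+8·26·27=17376 → min 17376 | L₃..L₆: k=3: 0+17732+16·35·11=23892; k=4: 14560+7722+16·26·11=26858; k=5: 25792+0+16·27·11=30544 → min 23892.
Length 5: L₁..L₅: k=1: 0+17376+46·8·27=27312; k=2: 5888+25792+46·16·27=51552; k=3: 17360+24570+46·35·27=85400; k=4: 21328+0+46·26·27=53620 → min 27312 | L₂..L₆: k=2: 0+23892+8·16·11=25300; k=3: 4480+17732+8·35·11=25292; k=4: 11760+7722+8·26·11=21770; k=5: 17376+0+8·27·11=19752 → min 19752.
Top-level splits: k=1: (L₁..L₁)·(L₂..L₆) → 0+19752+46·8·11 = 23800; k=2: (L₁..L₂)·(L₃..L₆) → 5888+23892+46·16·11 = 37876; k=3: (L₁..L₃)·(L₄..L₆) → 17360+17732+46·35·11 = 52802; k=4: (L₁..L₄)·(L₅..L₆) → 21328+7722+46·26·11 = 42206; k=5: (L₁..L₅)·(L₆..L₆) → 27312+0+46·27·11 = 40974.
Best split is after L₁, i.e. k = 1.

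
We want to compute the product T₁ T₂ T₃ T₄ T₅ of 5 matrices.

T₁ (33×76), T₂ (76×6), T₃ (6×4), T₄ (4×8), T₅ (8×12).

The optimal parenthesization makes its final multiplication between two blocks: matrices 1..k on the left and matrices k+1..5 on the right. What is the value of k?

Adjacent pairs: T₁T₂ = 33·76·6 = 15048; T₂T₃ = 76·6·4 = 1824; T₃T₄ = 6·4·8 = 192; T₄T₅ = 4·8·12 = 384.
Length 3: T₁..T₃: k=1: 0+1824+33·76·4=11856; k=2: 15048+0+33·6·4=15840 → min 11856 | T₂..T₄: k=2: 0+192+76·6·8=3840; k=3: 1824+0+76·4·8=4256 → min 3840 | T₃..T₅: k=3: 0+384+6·4·12=672; k=4: 192+0+6·8·12=768 → min 672.
Length 4: T₁..T₄: k=1: 0+3840+33·76·8=23904; k=2: 15048+192+33·6·8=16824; k=3: 11856+0+33·4·8=12912 → min 12912 | T₂..T₅: k=2: 0+672+76·6·12=6144; k=3: 1824+384+76·4·12=5856; k=4: 3840+0+76·8·12=11136 → min 5856.
Top-level splits: k=1: (T₁..T₁)·(T₂..T₅) → 0+5856+33·76·12 = 35952; k=2: (T₁..T₂)·(T₃..T₅) → 15048+672+33·6·12 = 18096; k=3: (T₁..T₃)·(T₄..T₅) → 11856+384+33·4·12 = 13824; k=4: (T₁..T₄)·(T₅..T₅) → 12912+0+33·8·12 = 16080.
Best split is after T₃, i.e. k = 3.

3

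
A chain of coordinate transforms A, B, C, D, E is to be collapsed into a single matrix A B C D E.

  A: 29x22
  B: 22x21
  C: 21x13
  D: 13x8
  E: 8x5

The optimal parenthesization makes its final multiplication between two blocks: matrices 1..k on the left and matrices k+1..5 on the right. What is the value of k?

Adjacent pairs: AB = 29·22·21 = 13398; BC = 22·21·13 = 6006; CD = 21·13·8 = 2184; DE = 13·8·5 = 520.
Length 3: A..C: k=1: 0+6006+29·22·13=14300; k=2: 13398+0+29·21·13=21315 → min 14300 | B..D: k=2: 0+2184+22·21·8=5880; k=3: 6006+0+22·13·8=8294 → min 5880 | C..E: k=3: 0+520+21·13·5=1885; k=4: 2184+0+21·8·5=3024 → min 1885.
Length 4: A..D: k=1: 0+5880+29·22·8=10984; k=2: 13398+2184+29·21·8=20454; k=3: 14300+0+29·13·8=17316 → min 10984 | B..E: k=2: 0+1885+22·21·5=4195; k=3: 6006+520+22·13·5=7956; k=4: 5880+0+22·8·5=6760 → min 4195.
Top-level splits: k=1: (A..A)·(B..E) → 0+4195+29·22·5 = 7385; k=2: (A..B)·(C..E) → 13398+1885+29·21·5 = 18328; k=3: (A..C)·(D..E) → 14300+520+29·13·5 = 16705; k=4: (A..D)·(E..E) → 10984+0+29·8·5 = 12144.
Best split is after A, i.e. k = 1.

1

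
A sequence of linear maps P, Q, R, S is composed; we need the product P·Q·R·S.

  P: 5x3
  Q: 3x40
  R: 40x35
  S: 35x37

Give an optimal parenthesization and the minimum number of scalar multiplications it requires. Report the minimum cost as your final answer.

Adjacent pairs: PQ = 5·3·40 = 600; QR = 3·40·35 = 4200; RS = 40·35·37 = 51800.
Length 3: P..R: k=1: 0+4200+5·3·35=4725; k=2: 600+0+5·40·35=7600 → min 4725 | Q..S: k=2: 0+51800+3·40·37=56240; k=3: 4200+0+3·35·37=8085 → min 8085.
Length 4: P..S: k=1: 0+8085+5·3·37=8640; k=2: 600+51800+5·40·37=59800; k=3: 4725+0+5·35·37=11200 → min 8640.
Optimal parenthesization: (P·((Q·R)·S)) with cost 8640.

8640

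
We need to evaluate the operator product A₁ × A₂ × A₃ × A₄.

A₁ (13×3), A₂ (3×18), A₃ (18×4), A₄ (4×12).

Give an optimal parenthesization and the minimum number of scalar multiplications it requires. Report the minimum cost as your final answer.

828

Adjacent pairs: A₁A₂ = 13·3·18 = 702; A₂A₃ = 3·18·4 = 216; A₃A₄ = 18·4·12 = 864.
Length 3: A₁..A₃: k=1: 0+216+13·3·4=372; k=2: 702+0+13·18·4=1638 → min 372 | A₂..A₄: k=2: 0+864+3·18·12=1512; k=3: 216+0+3·4·12=360 → min 360.
Length 4: A₁..A₄: k=1: 0+360+13·3·12=828; k=2: 702+864+13·18·12=4374; k=3: 372+0+13·4·12=996 → min 828.
Optimal parenthesization: (A₁ × ((A₂ × A₃) × A₄)) with cost 828.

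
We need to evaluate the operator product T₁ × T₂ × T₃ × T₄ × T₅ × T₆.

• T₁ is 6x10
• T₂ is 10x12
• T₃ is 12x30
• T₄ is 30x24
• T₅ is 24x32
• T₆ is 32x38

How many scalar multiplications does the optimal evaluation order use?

19104

Adjacent pairs: T₁T₂ = 6·10·12 = 720; T₂T₃ = 10·12·30 = 3600; T₃T₄ = 12·30·24 = 8640; T₄T₅ = 30·24·32 = 23040; T₅T₆ = 24·32·38 = 29184.
Length 3: T₁..T₃: k=1: 0+3600+6·10·30=5400; k=2: 720+0+6·12·30=2880 → min 2880 | T₂..T₄: k=2: 0+8640+10·12·24=11520; k=3: 3600+0+10·30·24=10800 → min 10800 | T₃..T₅: k=3: 0+23040+12·30·32=34560; k=4: 8640+0+12·24·32=17856 → min 17856 | T₄..T₆: k=4: 0+29184+30·24·38=56544; k=5: 23040+0+30·32·38=59520 → min 56544.
Length 4: T₁..T₄: k=1: 0+10800+6·10·24=12240; k=2: 720+8640+6·12·24=11088; k=3: 2880+0+6·30·24=7200 → min 7200 | T₂..T₅: k=2: 0+17856+10·12·32=21696; k=3: 3600+23040+10·30·32=36240; k=4: 10800+0+10·24·32=18480 → min 18480 | T₃..T₆: k=3: 0+56544+12·30·38=70224; k=4: 8640+29184+12·24·38=48768; k=5: 17856+0+12·32·38=32448 → min 32448.
Length 5: T₁..T₅: k=1: 0+18480+6·10·32=20400; k=2: 720+17856+6·12·32=20880; k=3: 2880+23040+6·30·32=31680; k=4: 7200+0+6·24·32=11808 → min 11808 | T₂..T₆: k=2: 0+32448+10·12·38=37008; k=3: 3600+56544+10·30·38=71544; k=4: 10800+29184+10·24·38=49104; k=5: 18480+0+10·32·38=30640 → min 30640.
Length 6: T₁..T₆: k=1: 0+30640+6·10·38=32920; k=2: 720+32448+6·12·38=35904; k=3: 2880+56544+6·30·38=66264; k=4: 7200+29184+6·24·38=41856; k=5: 11808+0+6·32·38=19104 → min 19104.
Optimal order: (((((T₁ × T₂) × T₃) × T₄) × T₅) × T₆) with cost 19104.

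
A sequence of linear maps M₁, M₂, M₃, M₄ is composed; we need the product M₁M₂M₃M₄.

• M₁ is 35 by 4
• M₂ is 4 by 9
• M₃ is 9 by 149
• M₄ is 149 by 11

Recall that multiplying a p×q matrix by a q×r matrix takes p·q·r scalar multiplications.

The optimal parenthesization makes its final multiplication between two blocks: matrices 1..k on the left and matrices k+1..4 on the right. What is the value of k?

1

Adjacent pairs: M₁M₂ = 35·4·9 = 1260; M₂M₃ = 4·9·149 = 5364; M₃M₄ = 9·149·11 = 14751.
Length 3: M₁..M₃: k=1: 0+5364+35·4·149=26224; k=2: 1260+0+35·9·149=48195 → min 26224 | M₂..M₄: k=2: 0+14751+4·9·11=15147; k=3: 5364+0+4·149·11=11920 → min 11920.
Top-level splits: k=1: (M₁..M₁)·(M₂..M₄) → 0+11920+35·4·11 = 13460; k=2: (M₁..M₂)·(M₃..M₄) → 1260+14751+35·9·11 = 19476; k=3: (M₁..M₃)·(M₄..M₄) → 26224+0+35·149·11 = 83589.
Best split is after M₁, i.e. k = 1.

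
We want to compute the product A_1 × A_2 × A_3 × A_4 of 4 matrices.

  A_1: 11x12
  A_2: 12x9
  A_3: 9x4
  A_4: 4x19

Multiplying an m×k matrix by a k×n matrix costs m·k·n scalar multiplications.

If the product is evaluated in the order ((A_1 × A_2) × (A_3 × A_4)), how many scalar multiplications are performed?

3753

(A_1 × A_2): 11×12 by 12×9 → 11×9, cost 11·12·9 = 1188
(A_3 × A_4): 9×4 by 4×19 → 9×19, cost 9·4·19 = 684
((A_1 × A_2) × (A_3 × A_4)): 11×9 by 9×19 → 11×19, cost 11·9·19 = 1881; cumulative 3753
Total: 3753 scalar multiplications.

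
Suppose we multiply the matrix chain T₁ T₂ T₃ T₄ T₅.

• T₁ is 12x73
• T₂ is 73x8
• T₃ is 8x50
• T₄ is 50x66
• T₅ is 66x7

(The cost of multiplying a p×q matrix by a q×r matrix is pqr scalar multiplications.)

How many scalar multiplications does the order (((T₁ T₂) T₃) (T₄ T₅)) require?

(T₁ T₂): 12×73 by 73×8 → 12×8, cost 12·73·8 = 7008
((T₁ T₂) T₃): 12×8 by 8×50 → 12×50, cost 12·8·50 = 4800; cumulative 11808
(T₄ T₅): 50×66 by 66×7 → 50×7, cost 50·66·7 = 23100
(((T₁ T₂) T₃) (T₄ T₅)): 12×50 by 50×7 → 12×7, cost 12·50·7 = 4200; cumulative 39108
Total: 39108 scalar multiplications.

39108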